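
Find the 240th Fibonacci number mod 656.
0

Matrix identity: Q^n = [[F_(n+1), F_n], [F_n, F_(n-1)]] with Q = [[1,1],[1,0]].
n = 240 = 11110000₂. Square-and-multiply, entries mod 656:
Q^1 = [[1,1],[1,0]]
Q^3 = (Q^1)²·Q = [[3,2],[2,1]]
Q^7 = (Q^3)²·Q = [[21,13],[13,8]]
Q^15 = (Q^7)²·Q = [[331,610],[610,377]]
Q^30 = (Q^15)² = [[157,232],[232,581]]
Q^60 = (Q^30)² = [[409,0],[0,409]]
Q^120 = (Q^60)² = [[1,0],[0,1]]
Q^240 = (Q^120)² = [[1,0],[0,1]]
F_240 mod 656 = Q^240[0][1] = 0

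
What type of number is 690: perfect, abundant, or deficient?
abundant

Proper divisors of 690: sum = 1 + 2 + 3 + 5 + 6 + 10 + 15 + 23 + 30 + 46 + 69 + 115 + 138 + 230 + 345 = 1038
Since 1038 > 690, 690 is abundant.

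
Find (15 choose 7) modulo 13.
0

Using Lucas' theorem:
Write n=15 and k=7 in base 13:
n in base 13: [1, 2]
k in base 13: [0, 7]
C(15,7) mod 13 = ∏ C(n_i, k_i) mod 13
Digit binomials (mod 13): C(1,0) = 1; C(2,7) = 0 (k_i > n_i)
Product: 1 × 0 = 0 ≡ 0 (mod 13)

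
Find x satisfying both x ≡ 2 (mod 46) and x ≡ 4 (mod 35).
1474

Using Chinese Remainder Theorem:
M = 46 × 35 = 1610
M1 = 35, M2 = 46
y1 = 35^(-1) mod 46 = 25
y2 = 46^(-1) mod 35 = 16
x = (2×35×25 + 4×46×16) mod 1610 = 1474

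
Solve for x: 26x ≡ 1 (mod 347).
307

gcd(26, 347) = 1, so the inverse exists.
Extended Euclidean algorithm on (347, 26):
347 = 13 × 26 + 9  ⟹  9 = (1)·347 + (-13)·26
26 = 2 × 9 + 8  ⟹  8 = (-2)·347 + (27)·26
9 = 1 × 8 + 1  ⟹  1 = (3)·347 + (-40)·26
So (-40)·26 ≡ 1 (mod 347), i.e. 26^(-1) ≡ -40 ≡ 307 (mod 347).
Check: 26 × 307 = 7982 ≡ 1 (mod 347)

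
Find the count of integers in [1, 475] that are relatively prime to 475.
360

475 = 5^2 × 19
φ(n) = n × ∏(1 - 1/p) for each prime p dividing n
φ(475) = 475 × (1 - 1/5) × (1 - 1/19) = 360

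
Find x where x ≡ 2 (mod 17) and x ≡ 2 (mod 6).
2

Using Chinese Remainder Theorem:
M = 17 × 6 = 102
M1 = 6, M2 = 17
y1 = 6^(-1) mod 17 = 3
y2 = 17^(-1) mod 6 = 5
x = (2×6×3 + 2×17×5) mod 102 = 2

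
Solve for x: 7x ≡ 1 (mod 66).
19

gcd(7, 66) = 1, so the inverse exists.
Extended Euclidean algorithm on (66, 7):
66 = 9 × 7 + 3  ⟹  3 = (1)·66 + (-9)·7
7 = 2 × 3 + 1  ⟹  1 = (-2)·66 + (19)·7
So (19)·7 ≡ 1 (mod 66), i.e. 7^(-1) ≡ 19 (mod 66).
Check: 7 × 19 = 133 ≡ 1 (mod 66)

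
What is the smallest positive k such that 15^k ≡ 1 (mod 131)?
65

131 is prime, so ord(15) divides φ(131) = 130.
Divisors of 130: 1, 2, 5, 10, 13, 26, 65, 130.
Repeated squaring: 15^1 ≡ 15, 15^2 ≡ 94, 15^4 ≡ 59, 15^8 ≡ 75, 15^16 ≡ 123, 15^32 ≡ 64, 15^64 ≡ 35, 15^128 ≡ 46 (mod 131).
Test 15^d mod 131 for each divisor d in increasing order:
15^1 ≡ 15
15^2 ≡ 94
15^5 = 15^4·15^1 ≡ 99
15^10 = 15^8·15^2 ≡ 107
15^13 = 15^8·15^4·15^1 ≡ 89
15^26 = 15^16·15^8·15^2 ≡ 61
15^65 = 15^64·15^1 ≡ 1  ← first divisor giving 1
The order is 65.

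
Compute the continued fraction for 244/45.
[5; 2, 2, 1, 2, 2]

Euclidean algorithm steps:
244 = 5 × 45 + 19
45 = 2 × 19 + 7
19 = 2 × 7 + 5
7 = 1 × 5 + 2
5 = 2 × 2 + 1
2 = 2 × 1 + 0
Continued fraction: [5; 2, 2, 1, 2, 2]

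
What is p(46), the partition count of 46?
105558

p(n) counts ways to write n as a sum of positive integers (order ignored).
Euler's pentagonal recurrence: p(k) = p(k-1) + p(k-2) - p(k-5) - p(k-7) + p(k-12) + p(k-15) - ... (offsets j(3j∓1)/2, signs ++--, p(0)=1, p(<0)=0).
DP table for k = 0..45: p(0)=1, p(1)=1, p(2)=2, p(3)=3, p(4)=5, p(5)=7, p(6)=11, p(7)=15, p(8)=22, p(9)=30, p(10)=42, p(11)=56, p(12)=77, p(13)=101, p(14)=135, p(15)=176, p(16)=231, p(17)=297, p(18)=385, p(19)=490, p(20)=627, p(21)=792, p(22)=1002, p(23)=1255, p(24)=1575, p(25)=1958, p(26)=2436, p(27)=3010, p(28)=3718, p(29)=4565, p(30)=5604, p(31)=6842, p(32)=8349, p(33)=10143, p(34)=12310, p(35)=14883, p(36)=17977, p(37)=21637, p(38)=26015, p(39)=31185, p(40)=37338, p(41)=44583, p(42)=53174, p(43)=63261, p(44)=75175, p(45)=89134.
Final step: p(46) = p(45) + p(44) - p(41) - p(39) + p(34) + p(31) - p(24) - p(20) + p(11) + p(6)
= 89134 + 75175 - 44583 - 31185 + 12310 + 6842 - 1575 - 627 + 56 + 11
= 105558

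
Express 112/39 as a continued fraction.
[2; 1, 6, 1, 4]

Euclidean algorithm steps:
112 = 2 × 39 + 34
39 = 1 × 34 + 5
34 = 6 × 5 + 4
5 = 1 × 4 + 1
4 = 4 × 1 + 0
Continued fraction: [2; 1, 6, 1, 4]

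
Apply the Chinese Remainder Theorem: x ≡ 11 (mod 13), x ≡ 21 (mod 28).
245

Using Chinese Remainder Theorem:
M = 13 × 28 = 364
M1 = 28, M2 = 13
y1 = 28^(-1) mod 13 = 7
y2 = 13^(-1) mod 28 = 13
x = (11×28×7 + 21×13×13) mod 364 = 245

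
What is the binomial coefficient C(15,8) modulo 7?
2

Using Lucas' theorem:
Write n=15 and k=8 in base 7:
n in base 7: [2, 1]
k in base 7: [1, 1]
C(15,8) mod 7 = ∏ C(n_i, k_i) mod 7
Digit binomials (mod 7): C(2,1) = 2; C(1,1) = 1
Product: 2 × 1 = 2 ≡ 2 (mod 7)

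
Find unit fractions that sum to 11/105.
1/10 + 1/210

Greedy algorithm:
11/105: ceiling(105/11) = 10, use 1/10
1/210: ceiling(210/1) = 210, use 1/210
Result: 11/105 = 1/10 + 1/210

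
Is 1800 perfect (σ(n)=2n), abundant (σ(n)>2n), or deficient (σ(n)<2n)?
abundant

Proper divisors of 1800: sum = 1 + 2 + 3 + 4 + 5 + 6 + 8 + 9 + ... + 360 + 450 + 600 + 900 (35 divisors) = 4245
Since 4245 > 1800, 1800 is abundant.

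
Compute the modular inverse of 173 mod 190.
67

gcd(173, 190) = 1, so the inverse exists.
Extended Euclidean algorithm on (190, 173):
190 = 1 × 173 + 17  ⟹  17 = (1)·190 + (-1)·173
173 = 10 × 17 + 3  ⟹  3 = (-10)·190 + (11)·173
17 = 5 × 3 + 2  ⟹  2 = (51)·190 + (-56)·173
3 = 1 × 2 + 1  ⟹  1 = (-61)·190 + (67)·173
So (67)·173 ≡ 1 (mod 190), i.e. 173^(-1) ≡ 67 (mod 190).
Check: 173 × 67 = 11591 ≡ 1 (mod 190)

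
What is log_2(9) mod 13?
8

Baby-step giant-step with step n = ⌈√13⌉ = 4.
Baby steps 2^j mod 13 (j:value) for j=0..3: 0:1, 1:2, 2:4, 3:8.
Giant-step multiplier: 2^(-4) ≡ 2^(12-4) = 2^8 ≡ 9 (mod 13).
Giant steps γ_i = 9·9^i mod 13: γ_0=9, γ_1=3, γ_2=1 (in table at j=0).
x = i·n + j = 2·4 + 0 = 8.
Check: 2^8 ≡ 9 (mod 13).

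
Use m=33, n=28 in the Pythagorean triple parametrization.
(305, 1848, 1873)

Euclid's formula: a = m² - n², b = 2mn, c = m² + n²
m = 33, n = 28
a = 33² - 28² = 1089 - 784 = 305
b = 2 × 33 × 28 = 1848
c = 33² + 28² = 1089 + 784 = 1873
Verification: 305² + 1848² = 93025 + 3415104 = 3508129 = 1873² ✓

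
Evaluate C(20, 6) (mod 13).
7

Using Lucas' theorem:
Write n=20 and k=6 in base 13:
n in base 13: [1, 7]
k in base 13: [0, 6]
C(20,6) mod 13 = ∏ C(n_i, k_i) mod 13
Digit binomials (mod 13): C(1,0) = 1; C(7,6) = 7
Product: 1 × 7 = 7 ≡ 7 (mod 13)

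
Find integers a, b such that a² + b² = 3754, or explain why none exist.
27² + 55² (a=27, b=55)

Factorization: 3754 = 2 × 1877
By Fermat: n is sum of two squares iff every prime p ≡ 3 (mod 4) appears to even power.
All primes ≡ 3 (mod 4) appear to even power.
Search a = 0, 1, 2, … for 3754 - a² a perfect square: first hit at a = 27: 3754 - 729 = 3025 = 55².
3754 = 27² + 55² = 729 + 3025 ✓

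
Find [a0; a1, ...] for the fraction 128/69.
[1; 1, 5, 1, 9]

Euclidean algorithm steps:
128 = 1 × 69 + 59
69 = 1 × 59 + 10
59 = 5 × 10 + 9
10 = 1 × 9 + 1
9 = 9 × 1 + 0
Continued fraction: [1; 1, 5, 1, 9]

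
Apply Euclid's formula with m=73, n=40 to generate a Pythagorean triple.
(3729, 5840, 6929)

Euclid's formula: a = m² - n², b = 2mn, c = m² + n²
m = 73, n = 40
a = 73² - 40² = 5329 - 1600 = 3729
b = 2 × 73 × 40 = 5840
c = 73² + 40² = 5329 + 1600 = 6929
Verification: 3729² + 5840² = 13905441 + 34105600 = 48011041 = 6929² ✓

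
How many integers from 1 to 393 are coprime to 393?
260

393 = 3 × 131
φ(n) = n × ∏(1 - 1/p) for each prime p dividing n
φ(393) = 393 × (1 - 1/3) × (1 - 1/131) = 260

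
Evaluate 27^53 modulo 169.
27

Repeated squaring. Binary of 53 = 110101.
27^1 ≡ 27 (mod 169); 27^2 ≡ 53 (mod 169); 27^4 ≡ 105 (mod 169); 27^8 ≡ 40 (mod 169); 27^16 ≡ 79 (mod 169); 27^32 ≡ 157 (mod 169)
27^53 = 27^1 × 27^4 × 27^16 × 27^32 ≡ 27 (mod 169)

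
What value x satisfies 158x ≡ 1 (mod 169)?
46

gcd(158, 169) = 1, so the inverse exists.
Extended Euclidean algorithm on (169, 158):
169 = 1 × 158 + 11  ⟹  11 = (1)·169 + (-1)·158
158 = 14 × 11 + 4  ⟹  4 = (-14)·169 + (15)·158
11 = 2 × 4 + 3  ⟹  3 = (29)·169 + (-31)·158
4 = 1 × 3 + 1  ⟹  1 = (-43)·169 + (46)·158
So (46)·158 ≡ 1 (mod 169), i.e. 158^(-1) ≡ 46 (mod 169).
Check: 158 × 46 = 7268 ≡ 1 (mod 169)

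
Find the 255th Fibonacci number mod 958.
514

Matrix identity: Q^n = [[F_(n+1), F_n], [F_n, F_(n-1)]] with Q = [[1,1],[1,0]].
n = 255 = 11111111₂. Square-and-multiply, entries mod 958:
Q^1 = [[1,1],[1,0]]
Q^3 = (Q^1)²·Q = [[3,2],[2,1]]
Q^7 = (Q^3)²·Q = [[21,13],[13,8]]
Q^15 = (Q^7)²·Q = [[29,610],[610,377]]
Q^31 = (Q^15)²·Q = [[775,279],[279,496]]
Q^63 = (Q^31)²·Q = [[351,202],[202,149]]
Q^127 = (Q^63)²·Q = [[597,187],[187,410]]
Q^255 = (Q^127)²·Q = [[97,514],[514,541]]
F_255 mod 958 = Q^255[0][1] = 514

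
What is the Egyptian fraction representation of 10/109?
1/11 + 1/1199

Greedy algorithm:
10/109: ceiling(109/10) = 11, use 1/11
1/1199: ceiling(1199/1) = 1199, use 1/1199
Result: 10/109 = 1/11 + 1/1199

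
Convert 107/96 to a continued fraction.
[1; 8, 1, 2, 1, 2]

Euclidean algorithm steps:
107 = 1 × 96 + 11
96 = 8 × 11 + 8
11 = 1 × 8 + 3
8 = 2 × 3 + 2
3 = 1 × 2 + 1
2 = 2 × 1 + 0
Continued fraction: [1; 8, 1, 2, 1, 2]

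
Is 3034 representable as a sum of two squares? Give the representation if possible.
3² + 55² (a=3, b=55)

Factorization: 3034 = 2 × 37 × 41
By Fermat: n is sum of two squares iff every prime p ≡ 3 (mod 4) appears to even power.
All primes ≡ 3 (mod 4) appear to even power.
Search a = 0, 1, 2, … for 3034 - a² a perfect square: first hit at a = 3: 3034 - 9 = 3025 = 55².
3034 = 3² + 55² = 9 + 3025 ✓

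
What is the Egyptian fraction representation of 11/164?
1/15 + 1/2460

Greedy algorithm:
11/164: ceiling(164/11) = 15, use 1/15
1/2460: ceiling(2460/1) = 2460, use 1/2460
Result: 11/164 = 1/15 + 1/2460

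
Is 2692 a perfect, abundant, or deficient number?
deficient

Proper divisors of 2692: sum = 1 + 2 + 4 + 673 + 1346 = 2026
Since 2026 < 2692, 2692 is deficient.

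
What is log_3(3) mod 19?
1

Baby-step giant-step with step n = ⌈√19⌉ = 5.
Baby steps 3^j mod 19 (j:value) for j=0..4: 0:1, 1:3, 2:9, 3:8, 4:5.
h = 3 is already in the table at j=1, so x = 1.
Check: 3^1 ≡ 3 (mod 19).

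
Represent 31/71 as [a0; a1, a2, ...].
[0; 2, 3, 2, 4]

Euclidean algorithm steps:
31 = 0 × 71 + 31
71 = 2 × 31 + 9
31 = 3 × 9 + 4
9 = 2 × 4 + 1
4 = 4 × 1 + 0
Continued fraction: [0; 2, 3, 2, 4]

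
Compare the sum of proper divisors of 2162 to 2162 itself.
deficient

Proper divisors of 2162: sum = 1 + 2 + 23 + 46 + 47 + 94 + 1081 = 1294
Since 1294 < 2162, 2162 is deficient.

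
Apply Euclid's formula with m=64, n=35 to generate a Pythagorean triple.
(2871, 4480, 5321)

Euclid's formula: a = m² - n², b = 2mn, c = m² + n²
m = 64, n = 35
a = 64² - 35² = 4096 - 1225 = 2871
b = 2 × 64 × 35 = 4480
c = 64² + 35² = 4096 + 1225 = 5321
Verification: 2871² + 4480² = 8242641 + 20070400 = 28313041 = 5321² ✓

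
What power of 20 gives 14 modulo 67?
48

Baby-step giant-step with step n = ⌈√67⌉ = 9.
Baby steps 20^j mod 67 (j:value) for j=0..8: 0:1, 1:20, 2:65, 3:27, 4:4, 5:13, 6:59, 7:41, 8:16.
Giant-step multiplier: 20^(-9) ≡ 20^(66-9) = 20^57 ≡ 58 (mod 67).
Giant steps γ_i = 14·58^i mod 67: γ_0=14, γ_1=8, γ_2=62, γ_3=45, γ_4=64, γ_5=27 (in table at j=3).
x = i·n + j = 5·9 + 3 = 48.
Check: 20^48 ≡ 14 (mod 67).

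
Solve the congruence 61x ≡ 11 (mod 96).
x ≡ 71 (mod 96)

gcd(61, 96) = 1, which divides 11, so solutions exist.
Find 61^(-1) mod 96 by the extended Euclidean algorithm:
96 = 1 × 61 + 35  ⟹  35 = (1)·96 + (-1)·61
61 = 1 × 35 + 26  ⟹  26 = (-1)·96 + (2)·61
35 = 1 × 26 + 9  ⟹  9 = (2)·96 + (-3)·61
26 = 2 × 9 + 8  ⟹  8 = (-5)·96 + (8)·61
9 = 1 × 8 + 1  ⟹  1 = (7)·96 + (-11)·61
So (-11)·61 ≡ 1 (mod 96), i.e. 61^(-1) ≡ -11 ≡ 85 (mod 96).
x ≡ 85 × 11 = 935 ≡ 71 (mod 96).
Check: 61 × 71 = 4331 ≡ 11 (mod 96).
Unique solution: x ≡ 71 (mod 96)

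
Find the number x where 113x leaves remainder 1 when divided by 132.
125

gcd(113, 132) = 1, so the inverse exists.
Extended Euclidean algorithm on (132, 113):
132 = 1 × 113 + 19  ⟹  19 = (1)·132 + (-1)·113
113 = 5 × 19 + 18  ⟹  18 = (-5)·132 + (6)·113
19 = 1 × 18 + 1  ⟹  1 = (6)·132 + (-7)·113
So (-7)·113 ≡ 1 (mod 132), i.e. 113^(-1) ≡ -7 ≡ 125 (mod 132).
Check: 113 × 125 = 14125 ≡ 1 (mod 132)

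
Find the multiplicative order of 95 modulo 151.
75

151 is prime, so ord(95) divides φ(151) = 150.
Divisors of 150: 1, 2, 3, 5, 6, 10, 15, 25, 30, 50, 75, 150.
Repeated squaring: 95^1 ≡ 95, 95^2 ≡ 116, 95^4 ≡ 17, 95^8 ≡ 138, 95^16 ≡ 18, 95^32 ≡ 22, 95^64 ≡ 31, 95^128 ≡ 55 (mod 151).
Test 95^d mod 151 for each divisor d in increasing order:
95^1 ≡ 95
95^2 ≡ 116
95^3 = 95^2·95^1 ≡ 148
95^5 = 95^4·95^1 ≡ 105
95^6 = 95^4·95^2 ≡ 9
95^10 = 95^8·95^2 ≡ 2
95^15 = 95^8·95^4·95^2·95^1 ≡ 59
95^25 = 95^16·95^8·95^1 ≡ 118
95^30 = 95^16·95^8·95^4·95^2 ≡ 8
95^50 = 95^32·95^16·95^2 ≡ 32
95^75 = 95^64·95^8·95^2·95^1 ≡ 1  ← first divisor giving 1
The order is 75.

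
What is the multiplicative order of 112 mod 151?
150

151 is prime, so ord(112) divides φ(151) = 150.
Divisors of 150: 1, 2, 3, 5, 6, 10, 15, 25, 30, 50, 75, 150.
Repeated squaring: 112^1 ≡ 112, 112^2 ≡ 11, 112^4 ≡ 121, 112^8 ≡ 145, 112^16 ≡ 36, 112^32 ≡ 88, 112^64 ≡ 43, 112^128 ≡ 37 (mod 151).
Test 112^d mod 151 for each divisor d in increasing order:
112^1 ≡ 112
112^2 ≡ 11
112^3 = 112^2·112^1 ≡ 24
112^5 = 112^4·112^1 ≡ 113
112^6 = 112^4·112^2 ≡ 123
112^10 = 112^8·112^2 ≡ 85
112^15 = 112^8·112^4·112^2·112^1 ≡ 92
112^25 = 112^16·112^8·112^1 ≡ 119
112^30 = 112^16·112^8·112^4·112^2 ≡ 8
112^50 = 112^32·112^16·112^2 ≡ 118
112^75 = 112^64·112^8·112^2·112^1 ≡ 150
112^150 = 112^128·112^16·112^4·112^2 ≡ 1  ← first divisor giving 1
The order is 150.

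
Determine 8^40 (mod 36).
28

Repeated squaring. Binary of 40 = 101000.
8^1 ≡ 8 (mod 36); 8^2 ≡ 28 (mod 36); 8^4 ≡ 28 (mod 36); 8^8 ≡ 28 (mod 36); 8^16 ≡ 28 (mod 36); 8^32 ≡ 28 (mod 36)
8^40 = 8^8 × 8^32 ≡ 28 (mod 36)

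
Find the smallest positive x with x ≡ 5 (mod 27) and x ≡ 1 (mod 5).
86

Using Chinese Remainder Theorem:
M = 27 × 5 = 135
M1 = 5, M2 = 27
y1 = 5^(-1) mod 27 = 11
y2 = 27^(-1) mod 5 = 3
x = (5×5×11 + 1×27×3) mod 135 = 86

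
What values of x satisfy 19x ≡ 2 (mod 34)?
x ≡ 18 (mod 34)

gcd(19, 34) = 1, which divides 2, so solutions exist.
Find 19^(-1) mod 34 by the extended Euclidean algorithm:
34 = 1 × 19 + 15  ⟹  15 = (1)·34 + (-1)·19
19 = 1 × 15 + 4  ⟹  4 = (-1)·34 + (2)·19
15 = 3 × 4 + 3  ⟹  3 = (4)·34 + (-7)·19
4 = 1 × 3 + 1  ⟹  1 = (-5)·34 + (9)·19
So (9)·19 ≡ 1 (mod 34), i.e. 19^(-1) ≡ 9 (mod 34).
x ≡ 9 × 2 = 18 ≡ 18 (mod 34).
Check: 19 × 18 = 342 ≡ 2 (mod 34).
Unique solution: x ≡ 18 (mod 34)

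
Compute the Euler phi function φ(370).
144

370 = 2 × 5 × 37
φ(n) = n × ∏(1 - 1/p) for each prime p dividing n
φ(370) = 370 × (1 - 1/2) × (1 - 1/5) × (1 - 1/37) = 144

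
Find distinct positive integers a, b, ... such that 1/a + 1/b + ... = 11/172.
1/16 + 1/688

Greedy algorithm:
11/172: ceiling(172/11) = 16, use 1/16
1/688: ceiling(688/1) = 688, use 1/688
Result: 11/172 = 1/16 + 1/688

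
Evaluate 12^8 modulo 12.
0

Repeated squaring. Binary of 8 = 1000.
12^1 ≡ 0 (mod 12); 12^2 ≡ 0 (mod 12); 12^4 ≡ 0 (mod 12); 12^8 ≡ 0 (mod 12)
12^8 = 12^8 ≡ 0 (mod 12)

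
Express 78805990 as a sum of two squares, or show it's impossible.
Not possible

Factorization: 78805990 = 2 × 5 × 199^3
By Fermat: n is sum of two squares iff every prime p ≡ 3 (mod 4) appears to even power.
Prime(s) ≡ 3 (mod 4) with odd exponent: [(199, 3)]
Therefore 78805990 cannot be expressed as a² + b².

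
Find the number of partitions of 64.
1741630

p(n) counts ways to write n as a sum of positive integers (order ignored).
Euler's pentagonal recurrence: p(k) = p(k-1) + p(k-2) - p(k-5) - p(k-7) + p(k-12) + p(k-15) - ... (offsets j(3j∓1)/2, signs ++--, p(0)=1, p(<0)=0).
DP table for k = 0..63: p(0)=1, p(1)=1, p(2)=2, p(3)=3, p(4)=5, p(5)=7, p(6)=11, p(7)=15, p(8)=22, p(9)=30, p(10)=42, p(11)=56, p(12)=77, p(13)=101, p(14)=135, p(15)=176, p(16)=231, p(17)=297, p(18)=385, p(19)=490, p(20)=627, p(21)=792, p(22)=1002, p(23)=1255, p(24)=1575, p(25)=1958, p(26)=2436, p(27)=3010, p(28)=3718, p(29)=4565, p(30)=5604, p(31)=6842, p(32)=8349, p(33)=10143, p(34)=12310, p(35)=14883, p(36)=17977, p(37)=21637, p(38)=26015, p(39)=31185, p(40)=37338, p(41)=44583, p(42)=53174, p(43)=63261, p(44)=75175, p(45)=89134, p(46)=105558, p(47)=124754, p(48)=147273, p(49)=173525, p(50)=204226, p(51)=239943, p(52)=281589, p(53)=329931, p(54)=386155, p(55)=451276, p(56)=526823, p(57)=614154, p(58)=715220, p(59)=831820, p(60)=966467, p(61)=1121505, p(62)=1300156, p(63)=1505499.
Final step: p(64) = p(63) + p(62) - p(59) - p(57) + p(52) + p(49) - p(42) - p(38) + p(29) + p(24) - p(13) - p(7)
= 1505499 + 1300156 - 831820 - 614154 + 281589 + 173525 - 53174 - 26015 + 4565 + 1575 - 101 - 15
= 1741630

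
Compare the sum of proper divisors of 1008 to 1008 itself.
abundant

Proper divisors of 1008: sum = 1 + 2 + 3 + 4 + 6 + 7 + 8 + 9 + ... + 168 + 252 + 336 + 504 (29 divisors) = 2216
Since 2216 > 1008, 1008 is abundant.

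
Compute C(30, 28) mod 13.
6

Using Lucas' theorem:
Write n=30 and k=28 in base 13:
n in base 13: [2, 4]
k in base 13: [2, 2]
C(30,28) mod 13 = ∏ C(n_i, k_i) mod 13
Digit binomials (mod 13): C(2,2) = 1; C(4,2) = 6
Product: 1 × 6 = 6 ≡ 6 (mod 13)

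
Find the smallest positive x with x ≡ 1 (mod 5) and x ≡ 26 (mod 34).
26

Using Chinese Remainder Theorem:
M = 5 × 34 = 170
M1 = 34, M2 = 5
y1 = 34^(-1) mod 5 = 4
y2 = 5^(-1) mod 34 = 7
x = (1×34×4 + 26×5×7) mod 170 = 26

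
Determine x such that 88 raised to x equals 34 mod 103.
36

Baby-step giant-step with step n = ⌈√103⌉ = 11.
Baby steps 88^j mod 103 (j:value) for j=0..10: 0:1, 1:88, 2:19, 3:24, 4:52, 5:44, 6:61, 7:12, 8:26, 9:22, 10:82.
Giant-step multiplier: 88^(-11) ≡ 88^(102-11) = 88^91 ≡ 86 (mod 103).
Giant steps γ_i = 34·86^i mod 103: γ_0=34, γ_1=40, γ_2=41, γ_3=24 (in table at j=3).
x = i·n + j = 3·11 + 3 = 36.
Check: 88^36 ≡ 34 (mod 103).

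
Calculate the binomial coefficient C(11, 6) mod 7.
0

Using Lucas' theorem:
Write n=11 and k=6 in base 7:
n in base 7: [1, 4]
k in base 7: [0, 6]
C(11,6) mod 7 = ∏ C(n_i, k_i) mod 7
Digit binomials (mod 7): C(1,0) = 1; C(4,6) = 0 (k_i > n_i)
Product: 1 × 0 = 0 ≡ 0 (mod 7)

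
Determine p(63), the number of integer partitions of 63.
1505499

p(n) counts ways to write n as a sum of positive integers (order ignored).
Euler's pentagonal recurrence: p(k) = p(k-1) + p(k-2) - p(k-5) - p(k-7) + p(k-12) + p(k-15) - ... (offsets j(3j∓1)/2, signs ++--, p(0)=1, p(<0)=0).
DP table for k = 0..62: p(0)=1, p(1)=1, p(2)=2, p(3)=3, p(4)=5, p(5)=7, p(6)=11, p(7)=15, p(8)=22, p(9)=30, p(10)=42, p(11)=56, p(12)=77, p(13)=101, p(14)=135, p(15)=176, p(16)=231, p(17)=297, p(18)=385, p(19)=490, p(20)=627, p(21)=792, p(22)=1002, p(23)=1255, p(24)=1575, p(25)=1958, p(26)=2436, p(27)=3010, p(28)=3718, p(29)=4565, p(30)=5604, p(31)=6842, p(32)=8349, p(33)=10143, p(34)=12310, p(35)=14883, p(36)=17977, p(37)=21637, p(38)=26015, p(39)=31185, p(40)=37338, p(41)=44583, p(42)=53174, p(43)=63261, p(44)=75175, p(45)=89134, p(46)=105558, p(47)=124754, p(48)=147273, p(49)=173525, p(50)=204226, p(51)=239943, p(52)=281589, p(53)=329931, p(54)=386155, p(55)=451276, p(56)=526823, p(57)=614154, p(58)=715220, p(59)=831820, p(60)=966467, p(61)=1121505, p(62)=1300156.
Final step: p(63) = p(62) + p(61) - p(58) - p(56) + p(51) + p(48) - p(41) - p(37) + p(28) + p(23) - p(12) - p(6)
= 1300156 + 1121505 - 715220 - 526823 + 239943 + 147273 - 44583 - 21637 + 3718 + 1255 - 77 - 11
= 1505499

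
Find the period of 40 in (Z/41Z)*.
2

41 is prime, so ord(40) divides φ(41) = 40.
Divisors of 40: 1, 2, 4, 5, 8, 10, 20, 40.
Repeated squaring: 40^1 ≡ 40, 40^2 ≡ 1, 40^4 ≡ 1, 40^8 ≡ 1, 40^16 ≡ 1, 40^32 ≡ 1 (mod 41).
Test 40^d mod 41 for each divisor d in increasing order:
40^1 ≡ 40
40^2 ≡ 1  ← first divisor giving 1
The order is 2.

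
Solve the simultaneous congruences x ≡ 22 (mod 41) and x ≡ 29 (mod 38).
637

Using Chinese Remainder Theorem:
M = 41 × 38 = 1558
M1 = 38, M2 = 41
y1 = 38^(-1) mod 41 = 27
y2 = 41^(-1) mod 38 = 13
x = (22×38×27 + 29×41×13) mod 1558 = 637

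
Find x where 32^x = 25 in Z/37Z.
2

Baby-step giant-step with step n = ⌈√37⌉ = 7.
Baby steps 32^j mod 37 (j:value) for j=0..6: 0:1, 1:32, 2:25, 3:23, 4:33, 5:20, 6:11.
h = 25 is already in the table at j=2, so x = 2.
Check: 32^2 ≡ 25 (mod 37).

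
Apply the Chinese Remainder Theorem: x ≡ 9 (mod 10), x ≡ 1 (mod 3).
19

Using Chinese Remainder Theorem:
M = 10 × 3 = 30
M1 = 3, M2 = 10
y1 = 3^(-1) mod 10 = 7
y2 = 10^(-1) mod 3 = 1
x = (9×3×7 + 1×10×1) mod 30 = 19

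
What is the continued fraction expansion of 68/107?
[0; 1, 1, 1, 2, 1, 9]

Euclidean algorithm steps:
68 = 0 × 107 + 68
107 = 1 × 68 + 39
68 = 1 × 39 + 29
39 = 1 × 29 + 10
29 = 2 × 10 + 9
10 = 1 × 9 + 1
9 = 9 × 1 + 0
Continued fraction: [0; 1, 1, 1, 2, 1, 9]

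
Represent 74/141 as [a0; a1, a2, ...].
[0; 1, 1, 9, 1, 1, 3]

Euclidean algorithm steps:
74 = 0 × 141 + 74
141 = 1 × 74 + 67
74 = 1 × 67 + 7
67 = 9 × 7 + 4
7 = 1 × 4 + 3
4 = 1 × 3 + 1
3 = 3 × 1 + 0
Continued fraction: [0; 1, 1, 9, 1, 1, 3]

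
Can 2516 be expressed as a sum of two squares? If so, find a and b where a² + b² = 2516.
4² + 50² (a=4, b=50)

Factorization: 2516 = 2^2 × 17 × 37
By Fermat: n is sum of two squares iff every prime p ≡ 3 (mod 4) appears to even power.
All primes ≡ 3 (mod 4) appear to even power.
Search a = 0, 1, 2, … for 2516 - a² a perfect square: first hit at a = 4: 2516 - 16 = 2500 = 50².
2516 = 4² + 50² = 16 + 2500 ✓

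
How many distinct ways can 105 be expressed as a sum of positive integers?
342325709

p(n) counts ways to write n as a sum of positive integers (order ignored).
Euler's pentagonal recurrence: p(k) = p(k-1) + p(k-2) - p(k-5) - p(k-7) + p(k-12) + p(k-15) - ... (offsets j(3j∓1)/2, signs ++--, p(0)=1, p(<0)=0).
DP table for k = 0..104: p(0)=1, p(1)=1, p(2)=2, p(3)=3, p(4)=5, p(5)=7, p(6)=11, p(7)=15, p(8)=22, p(9)=30, p(10)=42, p(11)=56, p(12)=77, p(13)=101, p(14)=135, p(15)=176, p(16)=231, p(17)=297, p(18)=385, p(19)=490, p(20)=627, p(21)=792, p(22)=1002, p(23)=1255, p(24)=1575, p(25)=1958, p(26)=2436, p(27)=3010, p(28)=3718, p(29)=4565, p(30)=5604, p(31)=6842, p(32)=8349, p(33)=10143, p(34)=12310, p(35)=14883, p(36)=17977, p(37)=21637, p(38)=26015, p(39)=31185, p(40)=37338, p(41)=44583, p(42)=53174, p(43)=63261, p(44)=75175, p(45)=89134, p(46)=105558, p(47)=124754, p(48)=147273, p(49)=173525, p(50)=204226, p(51)=239943, p(52)=281589, p(53)=329931, p(54)=386155, p(55)=451276, p(56)=526823, p(57)=614154, p(58)=715220, p(59)=831820, p(60)=966467, p(61)=1121505, p(62)=1300156, p(63)=1505499, p(64)=1741630, p(65)=2012558, p(66)=2323520, p(67)=2679689, p(68)=3087735, p(69)=3554345, p(70)=4087968, p(71)=4697205, p(72)=5392783, p(73)=6185689, p(74)=7089500, p(75)=8118264, p(76)=9289091, p(77)=10619863, p(78)=12132164, p(79)=13848650, p(80)=15796476, p(81)=18004327, p(82)=20506255, p(83)=23338469, p(84)=26543660, p(85)=30167357, p(86)=34262962, p(87)=38887673, p(88)=44108109, p(89)=49995925, p(90)=56634173, p(91)=64112359, p(92)=72533807, p(93)=82010177, p(94)=92669720, p(95)=104651419, p(96)=118114304, p(97)=133230930, p(98)=150198136, p(99)=169229875, p(100)=190569292, p(101)=214481126, p(102)=241265379, p(103)=271248950, p(104)=304801365.
Final step: p(105) = p(104) + p(103) - p(100) - p(98) + p(93) + p(90) - p(83) - p(79) + p(70) + p(65) - p(54) - p(48) + p(35) + p(28) - p(13) - p(5)
= 304801365 + 271248950 - 190569292 - 150198136 + 82010177 + 56634173 - 23338469 - 13848650 + 4087968 + 2012558 - 386155 - 147273 + 14883 + 3718 - 101 - 7
= 342325709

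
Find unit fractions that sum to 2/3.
1/2 + 1/6

Greedy algorithm:
2/3: ceiling(3/2) = 2, use 1/2
1/6: ceiling(6/1) = 6, use 1/6
Result: 2/3 = 1/2 + 1/6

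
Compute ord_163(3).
162

163 is prime, so ord(3) divides φ(163) = 162.
Divisors of 162: 1, 2, 3, 6, 9, 18, 27, 54, 81, 162.
Repeated squaring: 3^1 ≡ 3, 3^2 ≡ 9, 3^4 ≡ 81, 3^8 ≡ 41, 3^16 ≡ 51, 3^32 ≡ 156, 3^64 ≡ 49, 3^128 ≡ 119 (mod 163).
Test 3^d mod 163 for each divisor d in increasing order:
3^1 ≡ 3
3^2 ≡ 9
3^3 = 3^2·3^1 ≡ 27
3^6 = 3^4·3^2 ≡ 77
3^9 = 3^8·3^1 ≡ 123
3^18 = 3^16·3^2 ≡ 133
3^27 = 3^16·3^8·3^2·3^1 ≡ 59
3^54 = 3^32·3^16·3^4·3^2 ≡ 58
3^81 = 3^64·3^16·3^1 ≡ 162
3^162 = 3^128·3^32·3^2 ≡ 1  ← first divisor giving 1
The order is 162.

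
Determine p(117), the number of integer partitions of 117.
1327710076

p(n) counts ways to write n as a sum of positive integers (order ignored).
Euler's pentagonal recurrence: p(k) = p(k-1) + p(k-2) - p(k-5) - p(k-7) + p(k-12) + p(k-15) - ... (offsets j(3j∓1)/2, signs ++--, p(0)=1, p(<0)=0).
DP table for k = 0..116: p(0)=1, p(1)=1, p(2)=2, p(3)=3, p(4)=5, p(5)=7, p(6)=11, p(7)=15, p(8)=22, p(9)=30, p(10)=42, p(11)=56, p(12)=77, p(13)=101, p(14)=135, p(15)=176, p(16)=231, p(17)=297, p(18)=385, p(19)=490, p(20)=627, p(21)=792, p(22)=1002, p(23)=1255, p(24)=1575, p(25)=1958, p(26)=2436, p(27)=3010, p(28)=3718, p(29)=4565, p(30)=5604, p(31)=6842, p(32)=8349, p(33)=10143, p(34)=12310, p(35)=14883, p(36)=17977, p(37)=21637, p(38)=26015, p(39)=31185, p(40)=37338, p(41)=44583, p(42)=53174, p(43)=63261, p(44)=75175, p(45)=89134, p(46)=105558, p(47)=124754, p(48)=147273, p(49)=173525, p(50)=204226, p(51)=239943, p(52)=281589, p(53)=329931, p(54)=386155, p(55)=451276, p(56)=526823, p(57)=614154, p(58)=715220, p(59)=831820, p(60)=966467, p(61)=1121505, p(62)=1300156, p(63)=1505499, p(64)=1741630, p(65)=2012558, p(66)=2323520, p(67)=2679689, p(68)=3087735, p(69)=3554345, p(70)=4087968, p(71)=4697205, p(72)=5392783, p(73)=6185689, p(74)=7089500, p(75)=8118264, p(76)=9289091, p(77)=10619863, p(78)=12132164, p(79)=13848650, p(80)=15796476, p(81)=18004327, p(82)=20506255, p(83)=23338469, p(84)=26543660, p(85)=30167357, p(86)=34262962, p(87)=38887673, p(88)=44108109, p(89)=49995925, p(90)=56634173, p(91)=64112359, p(92)=72533807, p(93)=82010177, p(94)=92669720, p(95)=104651419, p(96)=118114304, p(97)=133230930, p(98)=150198136, p(99)=169229875, p(100)=190569292, p(101)=214481126, p(102)=241265379, p(103)=271248950, p(104)=304801365, p(105)=342325709, p(106)=384276336, p(107)=431149389, p(108)=483502844, p(109)=541946240, p(110)=607163746, p(111)=679903203, p(112)=761002156, p(113)=851376628, p(114)=952050665, p(115)=1064144451, p(116)=1188908248.
Final step: p(117) = p(116) + p(115) - p(112) - p(110) + p(105) + p(102) - p(95) - p(91) + p(82) + p(77) - p(66) - p(60) + p(47) + p(40) - p(25) - p(17) + p(0)
= 1188908248 + 1064144451 - 761002156 - 607163746 + 342325709 + 241265379 - 104651419 - 64112359 + 20506255 + 10619863 - 2323520 - 966467 + 124754 + 37338 - 1958 - 297 + 1
= 1327710076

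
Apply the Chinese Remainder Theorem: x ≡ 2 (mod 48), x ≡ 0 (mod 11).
242

Using Chinese Remainder Theorem:
M = 48 × 11 = 528
M1 = 11, M2 = 48
y1 = 11^(-1) mod 48 = 35
y2 = 48^(-1) mod 11 = 3
x = (2×11×35 + 0×48×3) mod 528 = 242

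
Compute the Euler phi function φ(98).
42

98 = 2 × 7^2
φ(n) = n × ∏(1 - 1/p) for each prime p dividing n
φ(98) = 98 × (1 - 1/2) × (1 - 1/7) = 42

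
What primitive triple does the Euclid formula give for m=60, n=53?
(791, 6360, 6409)

Euclid's formula: a = m² - n², b = 2mn, c = m² + n²
m = 60, n = 53
a = 60² - 53² = 3600 - 2809 = 791
b = 2 × 60 × 53 = 6360
c = 60² + 53² = 3600 + 2809 = 6409
Verification: 791² + 6360² = 625681 + 40449600 = 41075281 = 6409² ✓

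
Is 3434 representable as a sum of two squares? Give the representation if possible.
25² + 53² (a=25, b=53)

Factorization: 3434 = 2 × 17 × 101
By Fermat: n is sum of two squares iff every prime p ≡ 3 (mod 4) appears to even power.
All primes ≡ 3 (mod 4) appear to even power.
Search a = 0, 1, 2, … for 3434 - a² a perfect square: first hit at a = 25: 3434 - 625 = 2809 = 53².
3434 = 25² + 53² = 625 + 2809 ✓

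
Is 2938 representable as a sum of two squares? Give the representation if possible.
27² + 47² (a=27, b=47)

Factorization: 2938 = 2 × 13 × 113
By Fermat: n is sum of two squares iff every prime p ≡ 3 (mod 4) appears to even power.
All primes ≡ 3 (mod 4) appear to even power.
Search a = 0, 1, 2, … for 2938 - a² a perfect square: first hit at a = 27: 2938 - 729 = 2209 = 47².
2938 = 27² + 47² = 729 + 2209 ✓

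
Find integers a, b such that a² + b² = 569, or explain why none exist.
13² + 20² (a=13, b=20)

Factorization: 569 = 569
By Fermat: n is sum of two squares iff every prime p ≡ 3 (mod 4) appears to even power.
All primes ≡ 3 (mod 4) appear to even power.
Search a = 0, 1, 2, … for 569 - a² a perfect square: first hit at a = 13: 569 - 169 = 400 = 20².
569 = 13² + 20² = 169 + 400 ✓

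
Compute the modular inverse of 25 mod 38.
35

gcd(25, 38) = 1, so the inverse exists.
Extended Euclidean algorithm on (38, 25):
38 = 1 × 25 + 13  ⟹  13 = (1)·38 + (-1)·25
25 = 1 × 13 + 12  ⟹  12 = (-1)·38 + (2)·25
13 = 1 × 12 + 1  ⟹  1 = (2)·38 + (-3)·25
So (-3)·25 ≡ 1 (mod 38), i.e. 25^(-1) ≡ -3 ≡ 35 (mod 38).
Check: 25 × 35 = 875 ≡ 1 (mod 38)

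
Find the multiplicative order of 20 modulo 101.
50

101 is prime, so ord(20) divides φ(101) = 100.
Divisors of 100: 1, 2, 4, 5, 10, 20, 25, 50, 100.
Repeated squaring: 20^1 ≡ 20, 20^2 ≡ 97, 20^4 ≡ 16, 20^8 ≡ 54, 20^16 ≡ 88, 20^32 ≡ 68, 20^64 ≡ 79 (mod 101).
Test 20^d mod 101 for each divisor d in increasing order:
20^1 ≡ 20
20^2 ≡ 97
20^4 ≡ 16
20^5 = 20^4·20^1 ≡ 17
20^10 = 20^8·20^2 ≡ 87
20^20 = 20^16·20^4 ≡ 95
20^25 = 20^16·20^8·20^1 ≡ 100
20^50 = 20^32·20^16·20^2 ≡ 1  ← first divisor giving 1
The order is 50.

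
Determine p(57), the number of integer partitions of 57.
614154

p(n) counts ways to write n as a sum of positive integers (order ignored).
Euler's pentagonal recurrence: p(k) = p(k-1) + p(k-2) - p(k-5) - p(k-7) + p(k-12) + p(k-15) - ... (offsets j(3j∓1)/2, signs ++--, p(0)=1, p(<0)=0).
DP table for k = 0..56: p(0)=1, p(1)=1, p(2)=2, p(3)=3, p(4)=5, p(5)=7, p(6)=11, p(7)=15, p(8)=22, p(9)=30, p(10)=42, p(11)=56, p(12)=77, p(13)=101, p(14)=135, p(15)=176, p(16)=231, p(17)=297, p(18)=385, p(19)=490, p(20)=627, p(21)=792, p(22)=1002, p(23)=1255, p(24)=1575, p(25)=1958, p(26)=2436, p(27)=3010, p(28)=3718, p(29)=4565, p(30)=5604, p(31)=6842, p(32)=8349, p(33)=10143, p(34)=12310, p(35)=14883, p(36)=17977, p(37)=21637, p(38)=26015, p(39)=31185, p(40)=37338, p(41)=44583, p(42)=53174, p(43)=63261, p(44)=75175, p(45)=89134, p(46)=105558, p(47)=124754, p(48)=147273, p(49)=173525, p(50)=204226, p(51)=239943, p(52)=281589, p(53)=329931, p(54)=386155, p(55)=451276, p(56)=526823.
Final step: p(57) = p(56) + p(55) - p(52) - p(50) + p(45) + p(42) - p(35) - p(31) + p(22) + p(17) - p(6) - p(0)
= 526823 + 451276 - 281589 - 204226 + 89134 + 53174 - 14883 - 6842 + 1002 + 297 - 11 - 1
= 614154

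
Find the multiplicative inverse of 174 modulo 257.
161

gcd(174, 257) = 1, so the inverse exists.
Extended Euclidean algorithm on (257, 174):
257 = 1 × 174 + 83  ⟹  83 = (1)·257 + (-1)·174
174 = 2 × 83 + 8  ⟹  8 = (-2)·257 + (3)·174
83 = 10 × 8 + 3  ⟹  3 = (21)·257 + (-31)·174
8 = 2 × 3 + 2  ⟹  2 = (-44)·257 + (65)·174
3 = 1 × 2 + 1  ⟹  1 = (65)·257 + (-96)·174
So (-96)·174 ≡ 1 (mod 257), i.e. 174^(-1) ≡ -96 ≡ 161 (mod 257).
Check: 174 × 161 = 28014 ≡ 1 (mod 257)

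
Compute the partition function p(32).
8349

p(n) counts ways to write n as a sum of positive integers (order ignored).
Euler's pentagonal recurrence: p(k) = p(k-1) + p(k-2) - p(k-5) - p(k-7) + p(k-12) + p(k-15) - ... (offsets j(3j∓1)/2, signs ++--, p(0)=1, p(<0)=0).
DP table for k = 0..31: p(0)=1, p(1)=1, p(2)=2, p(3)=3, p(4)=5, p(5)=7, p(6)=11, p(7)=15, p(8)=22, p(9)=30, p(10)=42, p(11)=56, p(12)=77, p(13)=101, p(14)=135, p(15)=176, p(16)=231, p(17)=297, p(18)=385, p(19)=490, p(20)=627, p(21)=792, p(22)=1002, p(23)=1255, p(24)=1575, p(25)=1958, p(26)=2436, p(27)=3010, p(28)=3718, p(29)=4565, p(30)=5604, p(31)=6842.
Final step: p(32) = p(31) + p(30) - p(27) - p(25) + p(20) + p(17) - p(10) - p(6)
= 6842 + 5604 - 3010 - 1958 + 627 + 297 - 42 - 11
= 8349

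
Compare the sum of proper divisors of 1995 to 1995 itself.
deficient

Proper divisors of 1995: sum = 1 + 3 + 5 + 7 + 15 + 19 + 21 + 35 + 57 + 95 + 105 + 133 + 285 + 399 + 665 = 1845
Since 1845 < 1995, 1995 is deficient.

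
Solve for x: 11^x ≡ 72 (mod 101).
57

Baby-step giant-step with step n = ⌈√101⌉ = 11.
Baby steps 11^j mod 101 (j:value) for j=0..10: 0:1, 1:11, 2:20, 3:18, 4:97, 5:57, 6:21, 7:29, 8:16, 9:75, 10:17.
Giant-step multiplier: 11^(-11) ≡ 11^(100-11) = 11^89 ≡ 74 (mod 101).
Giant steps γ_i = 72·74^i mod 101: γ_0=72, γ_1=76, γ_2=69, γ_3=56, γ_4=3, γ_5=20 (in table at j=2).
x = i·n + j = 5·11 + 2 = 57.
Check: 11^57 ≡ 72 (mod 101).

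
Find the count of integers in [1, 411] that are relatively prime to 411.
272

411 = 3 × 137
φ(n) = n × ∏(1 - 1/p) for each prime p dividing n
φ(411) = 411 × (1 - 1/3) × (1 - 1/137) = 272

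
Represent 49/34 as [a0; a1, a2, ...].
[1; 2, 3, 1, 3]

Euclidean algorithm steps:
49 = 1 × 34 + 15
34 = 2 × 15 + 4
15 = 3 × 4 + 3
4 = 1 × 3 + 1
3 = 3 × 1 + 0
Continued fraction: [1; 2, 3, 1, 3]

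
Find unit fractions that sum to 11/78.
1/8 + 1/63 + 1/6552

Greedy algorithm:
11/78: ceiling(78/11) = 8, use 1/8
5/312: ceiling(312/5) = 63, use 1/63
1/6552: ceiling(6552/1) = 6552, use 1/6552
Result: 11/78 = 1/8 + 1/63 + 1/6552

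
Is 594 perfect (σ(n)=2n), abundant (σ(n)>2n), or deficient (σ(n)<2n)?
abundant

Proper divisors of 594: sum = 1 + 2 + 3 + 6 + 9 + 11 + 18 + 22 + 27 + 33 + 54 + 66 + 99 + 198 + 297 = 846
Since 846 > 594, 594 is abundant.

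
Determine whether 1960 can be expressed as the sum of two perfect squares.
14² + 42² (a=14, b=42)

Factorization: 1960 = 2^3 × 5 × 7^2
By Fermat: n is sum of two squares iff every prime p ≡ 3 (mod 4) appears to even power.
All primes ≡ 3 (mod 4) appear to even power.
Search a = 0, 1, 2, … for 1960 - a² a perfect square: first hit at a = 14: 1960 - 196 = 1764 = 42².
1960 = 14² + 42² = 196 + 1764 ✓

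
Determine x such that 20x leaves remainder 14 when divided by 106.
x ≡ 6 (mod 53)

gcd(20, 106) = 2, which divides 14, so solutions exist.
Divide through by 2: 10x ≡ 7 (mod 53).
Find 10^(-1) mod 53 by the extended Euclidean algorithm:
53 = 5 × 10 + 3  ⟹  3 = (1)·53 + (-5)·10
10 = 3 × 3 + 1  ⟹  1 = (-3)·53 + (16)·10
So (16)·10 ≡ 1 (mod 53), i.e. 10^(-1) ≡ 16 (mod 53).
x ≡ 16 × 7 = 112 ≡ 6 (mod 53).
Check: 20 × 6 = 120 ≡ 14 (mod 106).
x ≡ 6 (mod 53), giving 2 solutions mod 106.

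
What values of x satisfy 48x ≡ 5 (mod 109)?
x ≡ 16 (mod 109)

gcd(48, 109) = 1, which divides 5, so solutions exist.
Find 48^(-1) mod 109 by the extended Euclidean algorithm:
109 = 2 × 48 + 13  ⟹  13 = (1)·109 + (-2)·48
48 = 3 × 13 + 9  ⟹  9 = (-3)·109 + (7)·48
13 = 1 × 9 + 4  ⟹  4 = (4)·109 + (-9)·48
9 = 2 × 4 + 1  ⟹  1 = (-11)·109 + (25)·48
So (25)·48 ≡ 1 (mod 109), i.e. 48^(-1) ≡ 25 (mod 109).
x ≡ 25 × 5 = 125 ≡ 16 (mod 109).
Check: 48 × 16 = 768 ≡ 5 (mod 109).
Unique solution: x ≡ 16 (mod 109)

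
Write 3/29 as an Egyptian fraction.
1/10 + 1/290

Greedy algorithm:
3/29: ceiling(29/3) = 10, use 1/10
1/290: ceiling(290/1) = 290, use 1/290
Result: 3/29 = 1/10 + 1/290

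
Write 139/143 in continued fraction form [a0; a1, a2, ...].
[0; 1, 34, 1, 3]

Euclidean algorithm steps:
139 = 0 × 143 + 139
143 = 1 × 139 + 4
139 = 34 × 4 + 3
4 = 1 × 3 + 1
3 = 3 × 1 + 0
Continued fraction: [0; 1, 34, 1, 3]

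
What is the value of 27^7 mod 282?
21

Repeated squaring. Binary of 7 = 111.
27^1 ≡ 27 (mod 282); 27^2 ≡ 165 (mod 282); 27^4 ≡ 153 (mod 282)
27^7 = 27^1 × 27^2 × 27^4 ≡ 21 (mod 282)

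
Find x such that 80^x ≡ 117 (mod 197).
99

Baby-step giant-step with step n = ⌈√197⌉ = 15.
Baby steps 80^j mod 197 (j:value) for j=0..14: 0:1, 1:80, 2:96, 3:194, 4:154, 5:106, 6:9, 7:129, 8:76, 9:170, 10:7, 11:166, 12:81, 13:176, 14:93.
Giant-step multiplier: 80^(-15) ≡ 80^(196-15) = 80^181 ≡ 167 (mod 197).
Giant steps γ_i = 117·167^i mod 197: γ_0=117, γ_1=36, γ_2=102, γ_3=92, γ_4=195, γ_5=60, γ_6=170 (in table at j=9).
x = i·n + j = 6·15 + 9 = 99.
Check: 80^99 ≡ 117 (mod 197).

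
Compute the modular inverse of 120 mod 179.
91

gcd(120, 179) = 1, so the inverse exists.
Extended Euclidean algorithm on (179, 120):
179 = 1 × 120 + 59  ⟹  59 = (1)·179 + (-1)·120
120 = 2 × 59 + 2  ⟹  2 = (-2)·179 + (3)·120
59 = 29 × 2 + 1  ⟹  1 = (59)·179 + (-88)·120
So (-88)·120 ≡ 1 (mod 179), i.e. 120^(-1) ≡ -88 ≡ 91 (mod 179).
Check: 120 × 91 = 10920 ≡ 1 (mod 179)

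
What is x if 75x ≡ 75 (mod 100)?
x ≡ 1 (mod 4)

gcd(75, 100) = 25, which divides 75, so solutions exist.
Divide through by 25: 3x ≡ 3 (mod 4).
Find 3^(-1) mod 4 by the extended Euclidean algorithm:
4 = 1 × 3 + 1  ⟹  1 = (1)·4 + (-1)·3
So (-1)·3 ≡ 1 (mod 4), i.e. 3^(-1) ≡ -1 ≡ 3 (mod 4).
x ≡ 3 × 3 = 9 ≡ 1 (mod 4).
Check: 75 × 1 = 75 ≡ 75 (mod 100).
x ≡ 1 (mod 4), giving 25 solutions mod 100.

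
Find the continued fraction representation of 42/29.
[1; 2, 4, 3]

Euclidean algorithm steps:
42 = 1 × 29 + 13
29 = 2 × 13 + 3
13 = 4 × 3 + 1
3 = 3 × 1 + 0
Continued fraction: [1; 2, 4, 3]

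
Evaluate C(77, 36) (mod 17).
12

Using Lucas' theorem:
Write n=77 and k=36 in base 17:
n in base 17: [4, 9]
k in base 17: [2, 2]
C(77,36) mod 17 = ∏ C(n_i, k_i) mod 17
Digit binomials (mod 17): C(4,2) = 6; C(9,2) = 36 ≡ 2
Product: 6 × 2 = 12 ≡ 12 (mod 17)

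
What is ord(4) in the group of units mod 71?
35

71 is prime, so ord(4) divides φ(71) = 70.
Divisors of 70: 1, 2, 5, 7, 10, 14, 35, 70.
Repeated squaring: 4^1 ≡ 4, 4^2 ≡ 16, 4^4 ≡ 43, 4^8 ≡ 3, 4^16 ≡ 9, 4^32 ≡ 10, 4^64 ≡ 29 (mod 71).
Test 4^d mod 71 for each divisor d in increasing order:
4^1 ≡ 4
4^2 ≡ 16
4^5 = 4^4·4^1 ≡ 30
4^7 = 4^4·4^2·4^1 ≡ 54
4^10 = 4^8·4^2 ≡ 48
4^14 = 4^8·4^4·4^2 ≡ 5
4^35 = 4^32·4^2·4^1 ≡ 1  ← first divisor giving 1
The order is 35.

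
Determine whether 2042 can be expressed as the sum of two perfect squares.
19² + 41² (a=19, b=41)

Factorization: 2042 = 2 × 1021
By Fermat: n is sum of two squares iff every prime p ≡ 3 (mod 4) appears to even power.
All primes ≡ 3 (mod 4) appear to even power.
Search a = 0, 1, 2, … for 2042 - a² a perfect square: first hit at a = 19: 2042 - 361 = 1681 = 41².
2042 = 19² + 41² = 361 + 1681 ✓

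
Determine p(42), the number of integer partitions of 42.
53174

p(n) counts ways to write n as a sum of positive integers (order ignored).
Euler's pentagonal recurrence: p(k) = p(k-1) + p(k-2) - p(k-5) - p(k-7) + p(k-12) + p(k-15) - ... (offsets j(3j∓1)/2, signs ++--, p(0)=1, p(<0)=0).
DP table for k = 0..41: p(0)=1, p(1)=1, p(2)=2, p(3)=3, p(4)=5, p(5)=7, p(6)=11, p(7)=15, p(8)=22, p(9)=30, p(10)=42, p(11)=56, p(12)=77, p(13)=101, p(14)=135, p(15)=176, p(16)=231, p(17)=297, p(18)=385, p(19)=490, p(20)=627, p(21)=792, p(22)=1002, p(23)=1255, p(24)=1575, p(25)=1958, p(26)=2436, p(27)=3010, p(28)=3718, p(29)=4565, p(30)=5604, p(31)=6842, p(32)=8349, p(33)=10143, p(34)=12310, p(35)=14883, p(36)=17977, p(37)=21637, p(38)=26015, p(39)=31185, p(40)=37338, p(41)=44583.
Final step: p(42) = p(41) + p(40) - p(37) - p(35) + p(30) + p(27) - p(20) - p(16) + p(7) + p(2)
= 44583 + 37338 - 21637 - 14883 + 5604 + 3010 - 627 - 231 + 15 + 2
= 53174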